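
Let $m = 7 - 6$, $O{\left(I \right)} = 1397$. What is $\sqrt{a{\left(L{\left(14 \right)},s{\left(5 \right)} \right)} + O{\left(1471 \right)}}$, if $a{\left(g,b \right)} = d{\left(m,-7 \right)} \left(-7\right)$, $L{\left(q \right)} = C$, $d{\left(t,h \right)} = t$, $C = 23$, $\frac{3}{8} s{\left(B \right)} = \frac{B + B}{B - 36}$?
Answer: $\sqrt{1390} \approx 37.283$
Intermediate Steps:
$s{\left(B \right)} = \frac{16 B}{3 \left(-36 + B\right)}$ ($s{\left(B \right)} = \frac{8 \frac{B + B}{B - 36}}{3} = \frac{8 \frac{2 B}{-36 + B}}{3} = \frac{16 B}{3 \left(-36 + B\right)}$)
$m = 1$
$L{\left(q \right)} = 23$
$a{\left(g,b \right)} = -7$ ($a{\left(g,b \right)} = 1 \left(-7\right) = -7$)
$\sqrt{a{\left(L{\left(14 \right)},s{\left(5 \right)} \right)} + O{\left(1471 \right)}} = \sqrt{-7 + 1397} = \sqrt{1390}$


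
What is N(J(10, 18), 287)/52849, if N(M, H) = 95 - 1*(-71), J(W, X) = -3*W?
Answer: 166/52849 ≈ 0.0031410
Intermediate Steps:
N(M, H) = 166 (N(M, H) = 95 + 71 = 166)
N(J(10, 18), 287)/52849 = 166/52849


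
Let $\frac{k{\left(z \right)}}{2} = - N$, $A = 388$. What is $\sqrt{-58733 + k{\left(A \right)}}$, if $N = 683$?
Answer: $i \sqrt{60099} \approx 245.15 i$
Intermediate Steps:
$k{\left(z \right)} = -1366$ ($k{\left(z \right)} = 2 \left(\left(-1\right) 683\right) = 2 \left(-683\right) = -1366$)
$\sqrt{-58733 + k{\left(A \right)}} = \sqrt{-58733 - 1366} = \sqrt{-60099} = i \sqrt{60099}$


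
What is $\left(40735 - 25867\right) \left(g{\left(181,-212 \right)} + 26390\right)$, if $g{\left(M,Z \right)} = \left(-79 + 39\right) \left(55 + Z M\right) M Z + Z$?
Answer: $-874416381586776$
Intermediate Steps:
$g{\left(M,Z \right)} = Z + M Z \left(-2200 - 40 M Z\right)$ ($g{\left(M,Z \right)} = - 40 \left(55 + M Z\right) M Z + Z = \left(-2200 - 40 M Z\right) M Z + Z = M \left(-2200 - 40 M Z\right) Z + Z = M Z \left(-2200 - 40 M Z\right) + Z = Z + M Z \left(-2200 - 40 M Z\right)$)
$\left(40735 - 25867\right) \left(g{\left(181,-212 \right)} + 26390\right) = \left(40735 - 25867\right) \left(- 212 \left(1 - 398200 - - 8480 \cdot 181^{2}\right) + 26390\right) = 14868 \left(- 212 \left(1 - 398200 - \left(-8480\right) 32761\right) + 26390\right) = 14868 \left(- 212 \left(1 - 398200 + 277813280\right) + 26390\right) = 14868 \left(\left(-212\right) 277415081 + 26390\right) = 14868 \left(-58811997172 + 26390\right) = 14868 \left(-58811970782\right) = -874416381586776$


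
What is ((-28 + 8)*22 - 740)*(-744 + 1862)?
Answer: -1319240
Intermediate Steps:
((-28 + 8)*22 - 740)*(-744 + 1862) = (-20*22 - 740)*1118 = (-440 - 740)*1118 = -1180*1118 = -1319240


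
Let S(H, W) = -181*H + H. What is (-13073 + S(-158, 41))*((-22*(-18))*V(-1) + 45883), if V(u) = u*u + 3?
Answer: 729425389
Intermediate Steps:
S(H, W) = -180*H
V(u) = 3 + u**2 (V(u) = u**2 + 3 = 3 + u**2)
(-13073 + S(-158, 41))*((-22*(-18))*V(-1) + 45883) = (-13073 - 180*(-158))*((-22*(-18))*(3 + (-1)**2) + 45883) = (-13073 + 28440)*(396*(3 + 1) + 45883) = 15367*(396*4 + 45883) = 15367*(1584 + 45883) = 15367*47467 = 729425389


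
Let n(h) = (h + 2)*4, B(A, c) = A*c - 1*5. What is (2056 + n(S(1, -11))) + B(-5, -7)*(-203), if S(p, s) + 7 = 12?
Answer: -4006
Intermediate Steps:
S(p, s) = 5 (S(p, s) = -7 + 12 = 5)
B(A, c) = -5 + A*c (B(A, c) = A*c - 5 = -5 + A*c)
n(h) = 8 + 4*h (n(h) = (2 + h)*4 = 8 + 4*h)
(2056 + n(S(1, -11))) + B(-5, -7)*(-203) = (2056 + (8 + 4*5)) + (-5 - 5*(-7))*(-203) = (2056 + (8 + 20)) + (-5 + 35)*(-203) = (2056 + 28) + 30*(-203) = 2084 - 6090 = -4006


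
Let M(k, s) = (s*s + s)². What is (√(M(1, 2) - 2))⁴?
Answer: 1156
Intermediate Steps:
M(k, s) = (s + s²)² (M(k, s) = (s² + s)² = (s + s²)²)
(√(M(1, 2) - 2))⁴ = (√(2²*(1 + 2)² - 2))⁴ = (√(4*3² - 2))⁴ = (√(4*9 - 2))⁴ = (√(36 - 2))⁴ = (√34)⁴ = 1156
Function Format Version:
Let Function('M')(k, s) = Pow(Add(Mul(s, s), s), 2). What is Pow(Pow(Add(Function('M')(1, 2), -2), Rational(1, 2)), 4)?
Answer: 1156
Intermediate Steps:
Function('M')(k, s) = Pow(Add(s, Pow(s, 2)), 2) (Function('M')(k, s) = Pow(Add(Pow(s, 2), s), 2) = Pow(Add(s, Pow(s, 2)), 2))
Pow(Pow(Add(Function('M')(1, 2), -2), Rational(1, 2)), 4) = Pow(Pow(Add(Mul(Pow(2, 2), Pow(Add(1, 2), 2)), -2), Rational(1, 2)), 4) = Pow(Pow(Add(Mul(4, Pow(3, 2)), -2), Rational(1, 2)), 4) = Pow(Pow(Add(Mul(4, 9), -2), Rational(1, 2)), 4) = Pow(Pow(Add(36, -2), Rational(1, 2)), 4) = Pow(Pow(34, Rational(1, 2)), 4) = 1156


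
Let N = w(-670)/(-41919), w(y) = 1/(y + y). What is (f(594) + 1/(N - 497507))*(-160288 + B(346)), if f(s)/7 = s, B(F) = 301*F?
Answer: -6523599225583268710164/27945694550219 ≈ -2.3344e+8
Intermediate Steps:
w(y) = 1/(2*y)
f(s) = 7*s
N = 1/56171460 (N = ((1/2)/(-670))/(-41919) = ((1/2)*(-1/670))*(-1/41919) = -1/1340*(-1/41919) = 1/56171460 ≈ 1.7803e-8)
(f(594) + 1/(N - 497507))*(-160288 + B(346)) = (7*594 + 1/(1/56171460 - 497507))*(-160288 + 301*346) = (4158 + 1/(-27945694550219/56171460))*(-160288 + 104146) = (4158 - 56171460/27945694550219)*(-56142) = (116198197883639142/27945694550219)*(-56142) = -6523599225583268710164/27945694550219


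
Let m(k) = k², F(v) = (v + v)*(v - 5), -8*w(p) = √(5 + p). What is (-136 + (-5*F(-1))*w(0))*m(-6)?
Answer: -4896 + 270*√5 ≈ -4292.3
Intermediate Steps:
w(p) = -√(5 + p)/8
F(v) = 2*v*(-5 + v) (F(v) = (2*v)*(-5 + v) = 2*v*(-5 + v))
(-136 + (-5*F(-1))*w(0))*m(-6) = (-136 + (-10*(-1)*(-5 - 1))*(-√(5 + 0)/8))*(-6)² = (-136 + (-10*(-1)*(-6))*(-√5/8))*36 = (-136 + (-5*12)*(-√5/8))*36 = (-136 - (-15)*√5/2)*36 = (-136 + 15*√5/2)*36 = -4896 + 270*√5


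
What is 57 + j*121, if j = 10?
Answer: 1267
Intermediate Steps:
57 + j*121 = 57 + 10*121 = 57 + 1210 = 1267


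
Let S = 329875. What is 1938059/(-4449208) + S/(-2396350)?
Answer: -122239003473/213237191816 ≈ -0.57325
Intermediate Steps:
1938059/(-4449208) + S/(-2396350) = 1938059/(-4449208) + 329875/(-2396350) = 1938059*(-1/4449208) + 329875*(-1/2396350) = -1938059/4449208 - 13195/95854 = -122239003473/213237191816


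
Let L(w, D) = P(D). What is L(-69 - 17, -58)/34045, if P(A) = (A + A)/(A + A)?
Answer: 1/34045 ≈ 2.9373e-5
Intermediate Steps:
P(A) = 1 (P(A) = (2*A)/((2*A)) = (2*A)*(1/(2*A)) = 1)
L(w, D) = 1
L(-69 - 17, -58)/34045 = 1/34045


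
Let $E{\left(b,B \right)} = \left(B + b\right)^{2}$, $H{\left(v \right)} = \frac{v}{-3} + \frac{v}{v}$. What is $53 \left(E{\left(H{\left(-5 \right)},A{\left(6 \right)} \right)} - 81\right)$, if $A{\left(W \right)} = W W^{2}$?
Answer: $\frac{22769171}{9} \approx 2.5299 \cdot 10^{6}$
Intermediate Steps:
$H{\left(v \right)} = 1 - \frac{v}{3}$ ($H{\left(v \right)} = v \left(- \frac{1}{3}\right) + 1 = - \frac{v}{3} + 1 = 1 - \frac{v}{3}$)
$A{\left(W \right)} = W^{3}$
$53 \left(E{\left(H{\left(-5 \right)},A{\left(6 \right)} \right)} - 81\right) = 53 \left(\left(6^{3} + \left(1 - - \frac{5}{3}\right)\right)^{2} - 81\right) = 53 \left(\left(216 + \left(1 + \frac{5}{3}\right)\right)^{2} - 81\right) = 53 \left(\left(216 + \frac{8}{3}\right)^{2} - 81\right) = 53 \left(\left(\frac{656}{3}\right)^{2} - 81\right) = 53 \left(\frac{430336}{9} - 81\right) = 53 \cdot \frac{429607}{9} = \frac{22769171}{9}$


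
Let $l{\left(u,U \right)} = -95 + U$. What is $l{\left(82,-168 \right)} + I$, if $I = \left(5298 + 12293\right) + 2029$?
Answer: $19357$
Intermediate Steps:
$I = 19620$ ($I = 17591 + 2029 = 19620$)
$l{\left(82,-168 \right)} + I = \left(-95 - 168\right) + 19620 = -263 + 19620 = 19357$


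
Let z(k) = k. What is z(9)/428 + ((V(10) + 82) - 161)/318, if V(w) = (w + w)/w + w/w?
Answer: -14833/68052 ≈ -0.21797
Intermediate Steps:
V(w) = 3 (V(w) = (2*w)/w + 1 = 2 + 1 = 3)
z(9)/428 + ((V(10) + 82) - 161)/318 = 9/428 + ((3 + 82) - 161)/318 = 9*(1/428) + (85 - 161)*(1/318) = 9/428 - 76*1/318 = 9/428 - 38/159 = -14833/68052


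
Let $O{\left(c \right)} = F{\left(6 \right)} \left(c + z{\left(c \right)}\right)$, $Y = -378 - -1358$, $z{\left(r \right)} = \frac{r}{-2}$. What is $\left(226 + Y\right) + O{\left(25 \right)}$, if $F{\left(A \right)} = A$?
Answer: $1281$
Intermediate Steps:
$z{\left(r \right)} = - \frac{r}{2}$ ($z{\left(r \right)} = r \left(- \frac{1}{2}\right) = - \frac{r}{2}$)
$Y = 980$ ($Y = -378 + 1358 = 980$)
$O{\left(c \right)} = 3 c$ ($O{\left(c \right)} = 6 \left(c - \frac{c}{2}\right) = 6 \frac{c}{2} = 3 c$)
$\left(226 + Y\right) + O{\left(25 \right)} = \left(226 + 980\right) + 3 \cdot 25 = 1206 + 75 = 1281$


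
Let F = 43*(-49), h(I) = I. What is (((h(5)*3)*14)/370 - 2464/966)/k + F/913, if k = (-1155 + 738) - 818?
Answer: -6638653666/2878647915 ≈ -2.3062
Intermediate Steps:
F = -2107
k = -1235 (k = -417 - 818 = -1235)
(((h(5)*3)*14)/370 - 2464/966)/k + F/913 = (((5*3)*14)/370 - 2464/966)/(-1235) - 2107/913 = ((15*14)*(1/370) - 2464*1/966)*(-1/1235) - 2107*1/913 = (210*(1/370) - 176/69)*(-1/1235) - 2107/913 = (21/37 - 176/69)*(-1/1235) - 2107/913 = -5063/2553*(-1/1235) - 2107/913 = 5063/3152955 - 2107/913 = -6638653666/2878647915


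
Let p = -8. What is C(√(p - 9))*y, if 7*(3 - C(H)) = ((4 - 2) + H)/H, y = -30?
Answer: -600/7 - 60*I*√17/119 ≈ -85.714 - 2.0789*I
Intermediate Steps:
C(H) = 3 - (2 + H)/(7*H) (C(H) = 3 - ((4 - 2) + H)/(7*H) = 3 - (2 + H)/(7*H))
C(√(p - 9))*y = (2*(-1 + 10*√(-8 - 9))/(7*(√(-8 - 9))))*(-30) = (2*(-1 + 10*√(-17))/(7*(√(-17))))*(-30) = (2*(-1 + 10*(I*√17))/(7*((I*√17))))*(-30) = (2*(-I*√17/17)*(-1 + 10*I*√17)/7)*(-30) = -2*I*√17*(-1 + 10*I*√17)/119*(-30) = 60*I*√17*(-1 + 10*I*√17)/119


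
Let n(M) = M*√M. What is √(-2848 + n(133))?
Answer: √(-2848 + 133*√133) ≈ 36.251*I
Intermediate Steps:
n(M) = M^(3/2)
√(-2848 + n(133)) = √(-2848 + 133^(3/2)) = √(-2848 + 133*√133)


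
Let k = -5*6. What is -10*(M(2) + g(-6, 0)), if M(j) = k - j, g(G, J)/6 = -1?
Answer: 380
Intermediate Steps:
g(G, J) = -6 (g(G, J) = 6*(-1) = -6)
k = -30
M(j) = -30 - j
-10*(M(2) + g(-6, 0)) = -10*((-30 - 1*2) - 6) = -10*((-30 - 2) - 6) = -10*(-32 - 6) = -10*(-38) = 380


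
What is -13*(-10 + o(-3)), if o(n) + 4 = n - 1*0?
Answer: 221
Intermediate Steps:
o(n) = -4 + n (o(n) = -4 + (n - 1*0) = -4 + (n + 0) = -4 + n)
-13*(-10 + o(-3)) = -13*(-10 + (-4 - 3)) = -13*(-10 - 7) = -13*(-17) = 221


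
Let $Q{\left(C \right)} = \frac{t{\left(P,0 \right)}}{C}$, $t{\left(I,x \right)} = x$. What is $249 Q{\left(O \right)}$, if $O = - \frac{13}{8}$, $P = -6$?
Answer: $0$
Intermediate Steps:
$O = - \frac{13}{8}$ ($O = \left(-13\right) \frac{1}{8} = - \frac{13}{8} \approx -1.625$)
$Q{\left(C \right)} = 0$ ($Q{\left(C \right)} = \frac{0}{C} = 0$)
$249 Q{\left(O \right)} = 249 \cdot 0 = 0$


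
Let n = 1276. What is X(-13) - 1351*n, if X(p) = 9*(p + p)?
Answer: -1724110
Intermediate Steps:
X(p) = 18*p (X(p) = 9*(2*p) = 18*p)
X(-13) - 1351*n = 18*(-13) - 1351*1276 = -234 - 1723876 = -1724110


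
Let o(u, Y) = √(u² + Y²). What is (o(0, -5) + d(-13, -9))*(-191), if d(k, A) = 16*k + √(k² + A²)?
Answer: 38773 - 955*√10 ≈ 35753.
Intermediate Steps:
o(u, Y) = √(Y² + u²)
d(k, A) = √(A² + k²) + 16*k (d(k, A) = 16*k + √(A² + k²) = √(A² + k²) + 16*k)
(o(0, -5) + d(-13, -9))*(-191) = (√((-5)² + 0²) + (√((-9)² + (-13)²) + 16*(-13)))*(-191) = (√(25 + 0) + (√(81 + 169) - 208))*(-191) = (√25 + (√250 - 208))*(-191) = (5 + (5*√10 - 208))*(-191) = (5 + (-208 + 5*√10))*(-191) = (-203 + 5*√10)*(-191) = 38773 - 955*√10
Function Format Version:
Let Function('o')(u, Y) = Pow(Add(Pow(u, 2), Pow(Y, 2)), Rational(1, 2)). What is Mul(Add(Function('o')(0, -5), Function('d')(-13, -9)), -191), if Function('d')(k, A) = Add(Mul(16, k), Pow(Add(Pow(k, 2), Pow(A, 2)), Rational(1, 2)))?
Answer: Add(38773, Mul(-955, Pow(10, Rational(1, 2)))) ≈ 35753.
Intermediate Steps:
Function('o')(u, Y) = Pow(Add(Pow(Y, 2), Pow(u, 2)), Rational(1, 2))
Function('d')(k, A) = Add(Pow(Add(Pow(A, 2), Pow(k, 2)), Rational(1, 2)), Mul(16, k)) (Function('d')(k, A) = Add(Mul(16, k), Pow(Add(Pow(A, 2), Pow(k, 2)), Rational(1, 2))) = Add(Pow(Add(Pow(A, 2), Pow(k, 2)), Rational(1, 2)), Mul(16, k)))
Mul(Add(Function('o')(0, -5), Function('d')(-13, -9)), -191) = Mul(Add(Pow(Add(Pow(-5, 2), Pow(0, 2)), Rational(1, 2)), Add(Pow(Add(Pow(-9, 2), Pow(-13, 2)), Rational(1, 2)), Mul(16, -13))), -191) = Mul(Add(Pow(Add(25, 0), Rational(1, 2)), Add(Pow(Add(81, 169), Rational(1, 2)), -208)), -191) = Mul(Add(Pow(25, Rational(1, 2)), Add(Pow(250, Rational(1, 2)), -208)), -191) = Mul(Add(5, Add(Mul(5, Pow(10, Rational(1, 2))), -208)), -191) = Mul(Add(5, Add(-208, Mul(5, Pow(10, Rational(1, 2))))), -191) = Mul(Add(-203, Mul(5, Pow(10, Rational(1, 2)))), -191) = Add(38773, Mul(-955, Pow(10, Rational(1, 2))))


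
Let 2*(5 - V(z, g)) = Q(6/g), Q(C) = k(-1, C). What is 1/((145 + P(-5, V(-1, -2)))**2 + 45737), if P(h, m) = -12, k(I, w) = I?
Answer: 1/63426 ≈ 1.5766e-5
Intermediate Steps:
Q(C) = -1
V(z, g) = 11/2 (V(z, g) = 5 - 1/2*(-1) = 5 + 1/2 = 11/2)
1/((145 + P(-5, V(-1, -2)))**2 + 45737) = 1/((145 - 12)**2 + 45737) = 1/(133**2 + 45737) = 1/(17689 + 45737) = 1/63426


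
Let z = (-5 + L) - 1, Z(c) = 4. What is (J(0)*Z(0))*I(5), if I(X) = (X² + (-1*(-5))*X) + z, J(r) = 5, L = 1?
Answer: 900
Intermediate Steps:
z = -5 (z = (-5 + 1) - 1 = -4 - 1 = -5)
I(X) = -5 + X² + 5*X (I(X) = (X² + (-1*(-5))*X) - 5 = (X² + 5*X) - 5 = -5 + X² + 5*X)
(J(0)*Z(0))*I(5) = (5*4)*(-5 + 5² + 5*5) = 20*(-5 + 25 + 25) = 20*45 = 900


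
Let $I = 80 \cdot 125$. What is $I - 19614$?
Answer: $-9614$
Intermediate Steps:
$I = 10000$
$I - 19614 = 10000 - 19614 = -9614$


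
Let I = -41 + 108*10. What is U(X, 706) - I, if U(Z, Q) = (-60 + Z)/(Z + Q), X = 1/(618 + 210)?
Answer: -607416870/584569 ≈ -1039.1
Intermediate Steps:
X = 1/828 ≈ 0.0012077
U(Z, Q) = (-60 + Z)/(Q + Z)
I = 1039 (I = -41 + 1080 = 1039)
U(X, 706) - I = (-60 + 1/828)/(706 + 1/828) - 1*1039 = -49679/828/(584569/828) - 1039 = (828/584569)*(-49679/828) - 1039 = -49679/584569 - 1039 = -607416870/584569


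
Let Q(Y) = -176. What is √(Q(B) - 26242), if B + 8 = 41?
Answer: I*√26418 ≈ 162.54*I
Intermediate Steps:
B = 33 (B = -8 + 41 = 33)
√(Q(B) - 26242) = √(-176 - 26242) = √(-26418) = I*√26418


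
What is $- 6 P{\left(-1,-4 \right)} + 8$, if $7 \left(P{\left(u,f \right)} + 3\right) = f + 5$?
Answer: $\frac{176}{7} \approx 25.143$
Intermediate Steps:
$P{\left(u,f \right)} = - \frac{16}{7} + \frac{f}{7}$ ($P{\left(u,f \right)} = -3 + \frac{f + 5}{7} = -3 + \frac{5 + f}{7} = -3 + \left(\frac{5}{7} + \frac{f}{7}\right) = - \frac{16}{7} + \frac{f}{7}$)
$- 6 P{\left(-1,-4 \right)} + 8 = - 6 \left(- \frac{16}{7} + \frac{1}{7} \left(-4\right)\right) + 8 = - 6 \left(- \frac{16}{7} - \frac{4}{7}\right) + 8 = \left(-6\right) \left(- \frac{20}{7}\right) + 8 = \frac{120}{7} + 8 = \frac{176}{7}$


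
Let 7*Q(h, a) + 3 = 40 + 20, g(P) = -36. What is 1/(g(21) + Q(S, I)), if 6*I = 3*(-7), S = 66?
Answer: -7/195 ≈ -0.035897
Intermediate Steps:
I = -7/2 (I = (3*(-7))/6 = (1/6)*(-21) = -7/2 ≈ -3.5000)
Q(h, a) = 57/7 (Q(h, a) = -3/7 + (40 + 20)/7 = -3/7 + (1/7)*60 = -3/7 + 60/7 = 57/7)
1/(g(21) + Q(S, I)) = 1/(-36 + 57/7) = 1/(-195/7) = -7/195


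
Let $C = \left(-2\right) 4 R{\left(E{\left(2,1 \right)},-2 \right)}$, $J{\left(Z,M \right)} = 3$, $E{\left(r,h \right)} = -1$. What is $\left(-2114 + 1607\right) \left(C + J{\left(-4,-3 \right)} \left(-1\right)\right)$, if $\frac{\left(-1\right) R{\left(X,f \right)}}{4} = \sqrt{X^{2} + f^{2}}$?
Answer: $1521 - 16224 \sqrt{5} \approx -34757.0$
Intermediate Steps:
$R{\left(X,f \right)} = - 4 \sqrt{X^{2} + f^{2}}$
$C = 32 \sqrt{5}$ ($C = \left(-2\right) 4 \left(- 4 \sqrt{\left(-1\right)^{2} + \left(-2\right)^{2}}\right) = - 8 \left(- 4 \sqrt{1 + 4}\right) = - 8 \left(- 4 \sqrt{5}\right) = 32 \sqrt{5} \approx 71.554$)
$\left(-2114 + 1607\right) \left(C + J{\left(-4,-3 \right)} \left(-1\right)\right) = \left(-2114 + 1607\right) \left(32 \sqrt{5} + 3 \left(-1\right)\right) = - 507 \left(32 \sqrt{5} - 3\right) = - 507 \left(-3 + 32 \sqrt{5}\right) = 1521 - 16224 \sqrt{5}$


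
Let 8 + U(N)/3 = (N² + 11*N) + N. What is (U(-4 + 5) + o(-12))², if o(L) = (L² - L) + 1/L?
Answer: 4206601/144 ≈ 29213.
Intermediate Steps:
o(L) = 1/L + L² - L
U(N) = -24 + 3*N² + 36*N (U(N) = -24 + 3*((N² + 11*N) + N) = -24 + 3*(N² + 12*N) = -24 + (3*N² + 36*N) = -24 + 3*N² + 36*N)
(U(-4 + 5) + o(-12))² = ((-24 + 3*(-4 + 5)² + 36*(-4 + 5)) + (1/(-12) + (-12)² - 1*(-12)))² = ((-24 + 3*1² + 36*1) + (-1/12 + 144 + 12))² = ((-24 + 3*1 + 36) + 1871/12)² = ((-24 + 3 + 36) + 1871/12)² = (15 + 1871/12)² = (2051/12)² = 4206601/144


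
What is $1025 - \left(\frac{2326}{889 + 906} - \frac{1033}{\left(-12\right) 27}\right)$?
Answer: $\frac{593511641}{581580} \approx 1020.5$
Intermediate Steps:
$1025 - \left(\frac{2326}{889 + 906} - \frac{1033}{\left(-12\right) 27}\right) = 1025 - \left(\frac{2326}{1795} - \frac{1033}{-324}\right) = 1025 - \left(2326 \cdot \frac{1}{1795} - - \frac{1033}{324}\right) = 1025 - \left(\frac{2326}{1795} + \frac{1033}{324}\right) = 1025 - \frac{2607859}{581580} = \frac{593511641}{581580}$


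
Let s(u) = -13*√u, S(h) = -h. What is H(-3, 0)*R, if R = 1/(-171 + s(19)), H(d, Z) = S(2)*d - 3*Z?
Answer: -27/685 + 39*√19/13015 ≈ -0.026354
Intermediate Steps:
H(d, Z) = -3*Z - 2*d (H(d, Z) = (-1*2)*d - 3*Z = -2*d - 3*Z = -3*Z - 2*d)
R = 1/(-171 - 13*√19) ≈ -0.0043924
H(-3, 0)*R = (-3*0 - 2*(-3))*(-9/1370 + 13*√19/26030) = (0 + 6)*(-9/1370 + 13*√19/26030) = 6*(-9/1370 + 13*√19/26030) = -27/685 + 39*√19/13015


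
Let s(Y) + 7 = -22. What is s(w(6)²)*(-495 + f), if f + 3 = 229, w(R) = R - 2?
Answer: 7801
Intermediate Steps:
w(R) = -2 + R
f = 226 (f = -3 + 229 = 226)
s(Y) = -29 (s(Y) = -7 - 22 = -29)
s(w(6)²)*(-495 + f) = -29*(-495 + 226) = -29*(-269) = 7801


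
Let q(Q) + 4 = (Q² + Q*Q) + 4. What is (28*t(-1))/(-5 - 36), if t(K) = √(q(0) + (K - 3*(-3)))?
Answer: -56*√2/41 ≈ -1.9316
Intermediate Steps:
q(Q) = 2*Q² (q(Q) = -4 + ((Q² + Q*Q) + 4) = -4 + ((Q² + Q²) + 4) = -4 + (2*Q² + 4) = -4 + (4 + 2*Q²) = 2*Q²)
t(K) = √(9 + K) (t(K) = √(2*0² + (K - 3*(-3))) = √(2*0 + (K + 9)) = √(0 + (9 + K)) = √(9 + K))
(28*t(-1))/(-5 - 36) = (28*√(9 - 1))/(-5 - 36) = (28*√8)/(-41) = (28*(2*√2))*(-1/41) = (56*√2)*(-1/41) = -56*√2/41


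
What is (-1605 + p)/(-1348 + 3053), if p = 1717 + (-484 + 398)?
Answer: 26/1705 ≈ 0.015249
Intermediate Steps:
p = 1631 (p = 1717 - 86 = 1631)
(-1605 + p)/(-1348 + 3053) = (-1605 + 1631)/(-1348 + 3053) = 26/1705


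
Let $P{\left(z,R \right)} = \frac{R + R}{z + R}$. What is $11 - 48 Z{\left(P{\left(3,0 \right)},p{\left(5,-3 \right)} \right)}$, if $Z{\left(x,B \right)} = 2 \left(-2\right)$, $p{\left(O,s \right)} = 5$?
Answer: $203$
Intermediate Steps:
$P{\left(z,R \right)} = \frac{2 R}{R + z}$
$Z{\left(x,B \right)} = -4$
$11 - 48 Z{\left(P{\left(3,0 \right)},p{\left(5,-3 \right)} \right)} = 11 - -192 = 11 + 192 = 203$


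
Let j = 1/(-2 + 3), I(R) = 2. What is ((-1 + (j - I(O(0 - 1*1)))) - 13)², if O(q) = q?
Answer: 225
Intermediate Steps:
j = 1 (j = 1/1 = 1)
((-1 + (j - I(O(0 - 1*1)))) - 13)² = ((-1 + (1 - 1*2)) - 13)² = ((-1 + (1 - 2)) - 13)² = ((-1 - 1) - 13)² = (-2 - 13)² = (-15)² = 225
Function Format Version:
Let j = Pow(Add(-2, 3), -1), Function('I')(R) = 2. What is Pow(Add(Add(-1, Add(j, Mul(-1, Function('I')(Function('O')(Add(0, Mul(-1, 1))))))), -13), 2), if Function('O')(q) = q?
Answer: 225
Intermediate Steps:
j = 1 (j = Pow(1, -1) = 1)
Pow(Add(Add(-1, Add(j, Mul(-1, Function('I')(Function('O')(Add(0, Mul(-1, 1))))))), -13), 2) = Pow(Add(Add(-1, Add(1, Mul(-1, 2))), -13), 2) = Pow(Add(Add(-1, Add(1, -2)), -13), 2) = Pow(Add(Add(-1, -1), -13), 2) = Pow(Add(-2, -13), 2) = Pow(-15, 2) = 225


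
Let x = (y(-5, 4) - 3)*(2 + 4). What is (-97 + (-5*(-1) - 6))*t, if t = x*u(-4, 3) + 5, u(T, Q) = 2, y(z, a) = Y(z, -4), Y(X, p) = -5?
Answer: 8918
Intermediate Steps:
y(z, a) = -5
x = -48 (x = (-5 - 3)*(2 + 4) = -8*6 = -48)
t = -91 (t = -48*2 + 5 = -96 + 5 = -91)
(-97 + (-5*(-1) - 6))*t = (-97 + (-5*(-1) - 6))*(-91) = (-97 + (5 - 6))*(-91) = (-97 - 1)*(-91) = -98*(-91) = 8918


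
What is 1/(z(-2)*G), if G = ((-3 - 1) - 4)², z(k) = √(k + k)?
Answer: -I/128 ≈ -0.0078125*I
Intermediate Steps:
z(k) = √2*√k (z(k) = √(2*k) = √2*√k)
G = 64 (G = (-4 - 4)² = (-8)² = 64)
1/(z(-2)*G) = 1/((√2*√(-2))*64) = 1/((√2*(I*√2))*64) = 1/((2*I)*64) = 1/(128*I) = -I/128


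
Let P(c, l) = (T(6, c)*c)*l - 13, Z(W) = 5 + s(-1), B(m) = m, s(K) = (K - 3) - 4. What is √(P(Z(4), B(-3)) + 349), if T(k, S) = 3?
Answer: 11*√3 ≈ 19.053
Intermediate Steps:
s(K) = -7 + K (s(K) = (-3 + K) - 4 = -7 + K)
Z(W) = -3 (Z(W) = 5 + (-7 - 1) = 5 - 8 = -3)
P(c, l) = -13 + 3*c*l (P(c, l) = (3*c)*l - 13 = 3*c*l - 13 = -13 + 3*c*l)
√(P(Z(4), B(-3)) + 349) = √((-13 + 3*(-3)*(-3)) + 349) = √((-13 + 27) + 349) = √(14 + 349) = √363 = 11*√3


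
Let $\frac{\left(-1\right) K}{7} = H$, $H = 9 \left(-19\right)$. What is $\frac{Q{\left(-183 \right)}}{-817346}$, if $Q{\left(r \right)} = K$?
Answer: $- \frac{1197}{817346} \approx -0.0014645$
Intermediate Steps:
$H = -171$
$K = 1197$ ($K = \left(-7\right) \left(-171\right) = 1197$)
$Q{\left(r \right)} = 1197$
$\frac{Q{\left(-183 \right)}}{-817346} = \frac{1197}{-817346} = 1197 \left(- \frac{1}{817346}\right) = - \frac{1197}{817346}$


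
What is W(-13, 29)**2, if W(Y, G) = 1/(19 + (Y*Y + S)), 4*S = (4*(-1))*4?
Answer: 1/33856 ≈ 2.9537e-5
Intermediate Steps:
S = -4 (S = ((4*(-1))*4)/4 = (-4*4)/4 = (1/4)*(-16) = -4)
W(Y, G) = 1/(15 + Y**2) (W(Y, G) = 1/(19 + (Y*Y - 4)) = 1/(19 + (Y**2 - 4)) = 1/(19 + (-4 + Y**2)) = 1/(15 + Y**2))
W(-13, 29)**2 = (1/(15 + (-13)**2))**2 = (1/(15 + 169))**2 = (1/184)**2 = 1/33856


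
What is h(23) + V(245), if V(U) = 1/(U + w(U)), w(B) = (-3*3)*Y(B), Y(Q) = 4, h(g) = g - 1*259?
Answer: -49323/209 ≈ -236.00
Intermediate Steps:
h(g) = -259 + g (h(g) = g - 259 = -259 + g)
w(B) = -36 (w(B) = -3*3*4 = -9*4 = -36)
V(U) = 1/(-36 + U) (V(U) = 1/(U - 36) = 1/(-36 + U))
h(23) + V(245) = (-259 + 23) + 1/(-36 + 245) = -236 + 1/209 = -49323/209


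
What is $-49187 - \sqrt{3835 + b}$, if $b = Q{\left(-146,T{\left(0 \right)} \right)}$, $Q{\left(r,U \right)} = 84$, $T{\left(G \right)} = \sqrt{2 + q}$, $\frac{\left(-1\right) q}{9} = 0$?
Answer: $-49187 - \sqrt{3919} \approx -49250.0$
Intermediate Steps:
$q = 0$ ($q = \left(-9\right) 0 = 0$)
$T{\left(G \right)} = \sqrt{2}$ ($T{\left(G \right)} = \sqrt{2 + 0} = \sqrt{2}$)
$b = 84$
$-49187 - \sqrt{3835 + b} = -49187 - \sqrt{3835 + 84} = -49187 - \sqrt{3919}$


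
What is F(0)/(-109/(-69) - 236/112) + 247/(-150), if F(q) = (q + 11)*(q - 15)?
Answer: 47565307/152850 ≈ 311.19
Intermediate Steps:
F(q) = (-15 + q)*(11 + q) (F(q) = (11 + q)*(-15 + q) = (-15 + q)*(11 + q))
F(0)/(-109/(-69) - 236/112) + 247/(-150) = (-165 + 0**2 - 4*0)/(-109/(-69) - 236/112) + 247/(-150) = (-165 + 0 + 0)/(-109*(-1/69) - 236*1/112) + 247*(-1/150) = -165/(109/69 - 59/28) - 247/150 = -165/(-1019/1932) - 247/150 = -165*(-1932/1019) - 247/150 = 318780/1019 - 247/150 = 47565307/152850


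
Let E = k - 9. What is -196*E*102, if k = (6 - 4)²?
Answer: 99960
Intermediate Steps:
k = 4 (k = 2² = 4)
E = -5 (E = 4 - 9 = -5)
-196*E*102 = -196*(-5)*102 = 980*102 = 99960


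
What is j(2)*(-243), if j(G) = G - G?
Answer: 0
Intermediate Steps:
j(G) = 0
j(2)*(-243) = 0*(-243) = 0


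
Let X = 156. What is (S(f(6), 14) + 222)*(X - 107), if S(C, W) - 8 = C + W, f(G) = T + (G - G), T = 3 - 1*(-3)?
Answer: 12250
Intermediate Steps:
T = 6 (T = 3 + 3 = 6)
f(G) = 6 (f(G) = 6 + (G - G) = 6 + 0 = 6)
S(C, W) = 8 + C + W (S(C, W) = 8 + (C + W) = 8 + C + W)
(S(f(6), 14) + 222)*(X - 107) = ((8 + 6 + 14) + 222)*(156 - 107) = (28 + 222)*49 = 250*49 = 12250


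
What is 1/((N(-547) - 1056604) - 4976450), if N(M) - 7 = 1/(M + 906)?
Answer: -359/2165863872 ≈ -1.6575e-7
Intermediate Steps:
N(M) = 7 + 1/(906 + M) (N(M) = 7 + 1/(M + 906) = 7 + 1/(906 + M))
1/((N(-547) - 1056604) - 4976450) = 1/(((6343 + 7*(-547))/(906 - 547) - 1056604) - 4976450) = 1/(((6343 - 3829)/359 - 1056604) - 4976450) = 1/(((1/359)*2514 - 1056604) - 4976450) = 1/((2514/359 - 1056604) - 4976450) = 1/(-379318322/359 - 4976450) = 1/(-2165863872/359) = -359/2165863872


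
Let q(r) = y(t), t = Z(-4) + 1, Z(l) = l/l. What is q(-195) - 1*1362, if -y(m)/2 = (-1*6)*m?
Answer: -1338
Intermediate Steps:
Z(l) = 1
t = 2 (t = 1 + 1 = 2)
y(m) = 12*m (y(m) = -2*(-1*6)*m = -(-12)*m = 12*m)
q(r) = 24 (q(r) = 12*2 = 24)
q(-195) - 1*1362 = 24 - 1*1362 = 24 - 1362 = -1338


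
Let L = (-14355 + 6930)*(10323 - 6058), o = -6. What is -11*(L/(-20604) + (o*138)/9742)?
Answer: -565563061503/33454028 ≈ -16906.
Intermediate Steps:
L = -31667625 (L = -7425*4265 = -31667625)
-11*(L/(-20604) + (o*138)/9742) = -11*(-31667625/(-20604) - 6*138/9742) = -11*(-31667625*(-1/20604) - 828*1/9742) = -11*(10555875/6868 - 414/4871) = -11*51414823773/33454028 = -565563061503/33454028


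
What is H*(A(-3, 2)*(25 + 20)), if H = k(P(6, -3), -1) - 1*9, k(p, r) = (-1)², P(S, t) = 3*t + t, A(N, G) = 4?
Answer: -1440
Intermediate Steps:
P(S, t) = 4*t
k(p, r) = 1
H = -8 (H = 1 - 1*9 = 1 - 9 = -8)
H*(A(-3, 2)*(25 + 20)) = -32*(25 + 20) = -32*45 = -8*180 = -1440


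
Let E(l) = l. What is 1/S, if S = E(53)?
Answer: 1/53 ≈ 0.018868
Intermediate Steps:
S = 53
1/S = 1/53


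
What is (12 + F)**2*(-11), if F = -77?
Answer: -46475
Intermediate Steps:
(12 + F)**2*(-11) = (12 - 77)**2*(-11) = (-65)**2*(-11) = 4225*(-11) = -46475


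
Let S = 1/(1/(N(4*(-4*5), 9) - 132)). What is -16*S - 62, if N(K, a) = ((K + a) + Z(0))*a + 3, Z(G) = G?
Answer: 12226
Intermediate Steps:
N(K, a) = 3 + a*(K + a) (N(K, a) = ((K + a) + 0)*a + 3 = (K + a)*a + 3 = a*(K + a) + 3 = 3 + a*(K + a))
S = -768 (S = 1/(1/((3 + 9² + (4*(-4*5))*9) - 132)) = 1/(1/((3 + 81 + (4*(-20))*9) - 132)) = 1/(1/((3 + 81 - 80*9) - 132)) = 1/(1/((3 + 81 - 720) - 132)) = 1/(1/(-636 - 132)) = 1/(1/(-768)) = 1/(-1/768) = -768)
-16*S - 62 = -16*(-768) - 62 = 12288 - 62 = 12226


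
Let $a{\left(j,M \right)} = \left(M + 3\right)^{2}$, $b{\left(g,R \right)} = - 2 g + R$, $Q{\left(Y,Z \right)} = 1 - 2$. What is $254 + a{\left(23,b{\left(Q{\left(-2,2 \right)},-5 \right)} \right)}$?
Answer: $254$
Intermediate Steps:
$Q{\left(Y,Z \right)} = -1$
$b{\left(g,R \right)} = R - 2 g$
$a{\left(j,M \right)} = \left(3 + M\right)^{2}$
$254 + a{\left(23,b{\left(Q{\left(-2,2 \right)},-5 \right)} \right)} = 254 + \left(3 - 3\right)^{2} = 254 + 0^{2} = 254 + 0 = 254$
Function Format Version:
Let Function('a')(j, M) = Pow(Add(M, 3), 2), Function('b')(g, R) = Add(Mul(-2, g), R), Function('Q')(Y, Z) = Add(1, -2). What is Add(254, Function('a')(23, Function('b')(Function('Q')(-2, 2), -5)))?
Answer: 254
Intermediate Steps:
Function('Q')(Y, Z) = -1
Function('b')(g, R) = Add(R, Mul(-2, g))
Function('a')(j, M) = Pow(Add(3, M), 2)
Add(254, Function('a')(23, Function('b')(Function('Q')(-2, 2), -5))) = Add(254, Pow(Add(3, Add(-5, Mul(-2, -1))), 2)) = Add(254, Pow(Add(3, Add(-5, 2)), 2)) = Add(254, Pow(Add(3, -3), 2)) = Add(254, Pow(0, 2)) = Add(254, 0) = 254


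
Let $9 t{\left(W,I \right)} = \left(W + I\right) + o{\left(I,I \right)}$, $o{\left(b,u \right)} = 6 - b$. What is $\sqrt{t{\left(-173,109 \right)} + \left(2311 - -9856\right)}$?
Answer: $\frac{2 \sqrt{27334}}{3} \approx 110.22$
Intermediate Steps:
$t{\left(W,I \right)} = \frac{2}{3} + \frac{W}{9}$ ($t{\left(W,I \right)} = \frac{\left(W + I\right) - \left(-6 + I\right)}{9} = \frac{\left(I + W\right) - \left(-6 + I\right)}{9} = \frac{6 + W}{9} = \frac{2}{3} + \frac{W}{9}$)
$\sqrt{t{\left(-173,109 \right)} + \left(2311 - -9856\right)} = \sqrt{\left(\frac{2}{3} + \frac{1}{9} \left(-173\right)\right) + \left(2311 - -9856\right)} = \sqrt{\left(\frac{2}{3} - \frac{173}{9}\right) + \left(2311 + 9856\right)} = \sqrt{- \frac{167}{9} + 12167} = \sqrt{\frac{109336}{9}} = \frac{2 \sqrt{27334}}{3}$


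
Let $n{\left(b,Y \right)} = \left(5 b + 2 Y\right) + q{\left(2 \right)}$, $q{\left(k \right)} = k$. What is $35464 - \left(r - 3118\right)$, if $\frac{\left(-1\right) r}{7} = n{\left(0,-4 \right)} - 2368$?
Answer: $21964$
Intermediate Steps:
$n{\left(b,Y \right)} = 2 + 2 Y + 5 b$ ($n{\left(b,Y \right)} = \left(5 b + 2 Y\right) + 2 = \left(2 Y + 5 b\right) + 2 = 2 + 2 Y + 5 b$)
$r = 16618$ ($r = - 7 \left(\left(2 + 2 \left(-4\right) + 5 \cdot 0\right) - 2368\right) = - 7 \left(\left(2 - 8 + 0\right) - 2368\right) = - 7 \left(-6 - 2368\right) = \left(-7\right) \left(-2374\right) = 16618$)
$35464 - \left(r - 3118\right) = 35464 - \left(16618 - 3118\right) = 35464 - 13500 = 21964$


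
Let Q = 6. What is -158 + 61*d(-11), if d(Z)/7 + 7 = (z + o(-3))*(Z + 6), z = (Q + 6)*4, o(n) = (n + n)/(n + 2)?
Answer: -118437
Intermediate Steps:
o(n) = 2*n/(2 + n) (o(n) = (2*n)/(2 + n) = 2*n/(2 + n))
z = 48 (z = (6 + 6)*4 = 12*4 = 48)
d(Z) = 2219 + 378*Z (d(Z) = -49 + 7*((48 + 2*(-3)/(2 - 3))*(Z + 6)) = -49 + 7*((48 + 2*(-3)/(-1))*(6 + Z)) = -49 + 7*((48 + 2*(-3)*(-1))*(6 + Z)) = -49 + 7*((48 + 6)*(6 + Z)) = -49 + 7*(54*(6 + Z)) = -49 + 7*(324 + 54*Z) = -49 + (2268 + 378*Z) = 2219 + 378*Z)
-158 + 61*d(-11) = -158 + 61*(2219 + 378*(-11)) = -158 + 61*(2219 - 4158) = -158 + 61*(-1939) = -158 - 118279 = -118437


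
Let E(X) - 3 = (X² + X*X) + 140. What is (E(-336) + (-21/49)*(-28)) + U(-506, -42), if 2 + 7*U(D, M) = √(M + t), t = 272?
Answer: 1581627/7 + √230/7 ≈ 2.2595e+5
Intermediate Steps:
E(X) = 143 + 2*X² (E(X) = 3 + ((X² + X*X) + 140) = 3 + ((X² + X²) + 140) = 3 + (2*X² + 140) = 3 + (140 + 2*X²) = 143 + 2*X²)
U(D, M) = -2/7 + √(272 + M)/7 (U(D, M) = -2/7 + √(M + 272)/7 = -2/7 + √(272 + M)/7)
(E(-336) + (-21/49)*(-28)) + U(-506, -42) = ((143 + 2*(-336)²) + (-21/49)*(-28)) + (-2/7 + √(272 - 42)/7) = ((143 + 2*112896) + ((1/49)*(-21))*(-28)) + (-2/7 + √230/7) = ((143 + 225792) - 3/7*(-28)) + (-2/7 + √230/7) = (225935 + 12) + (-2/7 + √230/7) = 225947 + (-2/7 + √230/7) = 1581627/7 + √230/7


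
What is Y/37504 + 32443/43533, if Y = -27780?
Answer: 1848883/408165408 ≈ 0.0045297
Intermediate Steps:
Y/37504 + 32443/43533 = -27780/37504 + 32443/43533 = -27780*1/37504 + 32443*(1/43533) = -6945/9376 + 32443/43533 = 1848883/408165408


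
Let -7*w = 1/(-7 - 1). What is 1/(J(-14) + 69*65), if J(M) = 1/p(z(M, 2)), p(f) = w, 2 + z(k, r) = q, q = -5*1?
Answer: 1/4541 ≈ 0.00022022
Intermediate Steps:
q = -5
z(k, r) = -7 (z(k, r) = -2 - 5 = -7)
w = 1/56 (w = -1/(7*(-7 - 1)) = -⅐/(-8) = -⅐*(-⅛) = 1/56 ≈ 0.017857)
p(f) = 1/56
J(M) = 56 (J(M) = 1/(1/56) = 56)
1/(J(-14) + 69*65) = 1/(56 + 69*65) = 1/(56 + 4485) = 1/4541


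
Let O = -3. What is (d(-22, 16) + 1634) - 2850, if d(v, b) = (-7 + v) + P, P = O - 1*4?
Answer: -1252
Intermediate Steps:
P = -7 (P = -3 - 1*4 = -3 - 4 = -7)
d(v, b) = -14 + v (d(v, b) = (-7 + v) - 7 = -14 + v)
(d(-22, 16) + 1634) - 2850 = ((-14 - 22) + 1634) - 2850 = (-36 + 1634) - 2850 = 1598 - 2850 = -1252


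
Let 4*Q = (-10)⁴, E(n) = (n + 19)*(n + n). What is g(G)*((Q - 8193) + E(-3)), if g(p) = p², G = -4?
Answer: -92624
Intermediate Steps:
E(n) = 2*n*(19 + n) (E(n) = (19 + n)*(2*n) = 2*n*(19 + n))
Q = 2500 (Q = (¼)*(-10)⁴ = (¼)*10000 = 2500)
g(G)*((Q - 8193) + E(-3)) = (-4)²*((2500 - 8193) + 2*(-3)*(19 - 3)) = 16*(-5693 + 2*(-3)*16) = 16*(-5693 - 96) = 16*(-5789) = -92624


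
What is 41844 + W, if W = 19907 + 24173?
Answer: 85924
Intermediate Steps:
W = 44080
41844 + W = 41844 + 44080 = 85924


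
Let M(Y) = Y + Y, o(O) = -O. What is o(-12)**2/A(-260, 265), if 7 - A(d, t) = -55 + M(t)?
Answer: -4/13 ≈ -0.30769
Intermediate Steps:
M(Y) = 2*Y
A(d, t) = 62 - 2*t (A(d, t) = 7 - (-55 + 2*t) = 7 + (55 - 2*t) = 62 - 2*t)
o(-12)**2/A(-260, 265) = (-1*(-12))**2/(62 - 2*265) = 12**2/(62 - 530) = 144/(-468) = 144*(-1/468) = -4/13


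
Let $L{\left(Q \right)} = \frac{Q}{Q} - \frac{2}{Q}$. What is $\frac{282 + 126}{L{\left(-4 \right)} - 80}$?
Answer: $- \frac{816}{157} \approx -5.1974$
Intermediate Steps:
$L{\left(Q \right)} = 1 - \frac{2}{Q}$
$\frac{282 + 126}{L{\left(-4 \right)} - 80} = \frac{282 + 126}{\frac{-2 - 4}{-4} - 80} = \frac{408}{\left(- \frac{1}{4}\right) \left(-6\right) - 80} = \frac{408}{\frac{3}{2} - 80} = \frac{408}{- \frac{157}{2}} = 408 \left(- \frac{2}{157}\right) = - \frac{816}{157}$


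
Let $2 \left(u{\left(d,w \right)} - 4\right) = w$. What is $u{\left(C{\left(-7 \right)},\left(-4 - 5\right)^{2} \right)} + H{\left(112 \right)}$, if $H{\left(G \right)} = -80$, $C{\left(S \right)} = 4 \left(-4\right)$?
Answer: $- \frac{71}{2} \approx -35.5$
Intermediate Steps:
$C{\left(S \right)} = -16$
$u{\left(d,w \right)} = 4 + \frac{w}{2}$
$u{\left(C{\left(-7 \right)},\left(-4 - 5\right)^{2} \right)} + H{\left(112 \right)} = \left(4 + \frac{\left(-4 - 5\right)^{2}}{2}\right) - 80 = \left(4 + \frac{\left(-9\right)^{2}}{2}\right) - 80 = \left(4 + \frac{1}{2} \cdot 81\right) - 80 = \left(4 + \frac{81}{2}\right) - 80 = \frac{89}{2} - 80 = - \frac{71}{2}$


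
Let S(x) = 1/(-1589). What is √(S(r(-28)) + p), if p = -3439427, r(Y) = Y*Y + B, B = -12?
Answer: 4*I*√542767591366/1589 ≈ 1854.6*I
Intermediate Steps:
r(Y) = -12 + Y² (r(Y) = Y*Y - 12 = Y² - 12 = -12 + Y²)
S(x) = -1/1589
√(S(r(-28)) + p) = √(-1/1589 - 3439427) = √(-5465249504/1589) = 4*I*√542767591366/1589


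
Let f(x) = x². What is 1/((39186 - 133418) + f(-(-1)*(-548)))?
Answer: 1/206072 ≈ 4.8527e-6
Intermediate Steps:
1/((39186 - 133418) + f(-(-1)*(-548))) = 1/((39186 - 133418) + (-(-1)*(-548))²) = 1/(-94232 + (-1*548)²) = 1/(-94232 + (-548)²) = 1/(-94232 + 300304) = 1/206072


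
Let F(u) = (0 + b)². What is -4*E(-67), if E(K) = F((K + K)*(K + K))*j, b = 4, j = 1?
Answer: -64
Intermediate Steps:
F(u) = 16 (F(u) = (0 + 4)² = 4² = 16)
E(K) = 16 (E(K) = 16*1 = 16)
-4*E(-67) = -4*16 = -64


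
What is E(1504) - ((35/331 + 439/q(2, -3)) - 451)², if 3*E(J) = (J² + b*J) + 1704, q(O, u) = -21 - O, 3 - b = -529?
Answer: 139168251075845/173873307 ≈ 8.0040e+5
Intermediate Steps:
b = 532 (b = 3 - 1*(-529) = 3 + 529 = 532)
E(J) = 568 + J²/3 + 532*J/3 (E(J) = ((J² + 532*J) + 1704)/3 = (1704 + J² + 532*J)/3 = 568 + J²/3 + 532*J/3)
E(1504) - ((35/331 + 439/q(2, -3)) - 451)² = (568 + (⅓)*1504² + (532/3)*1504) - ((35/331 + 439/(-21 - 1*2)) - 451)² = (568 + (⅓)*2262016 + 800128/3) - ((35*(1/331) + 439/(-21 - 2)) - 451)² = (568 + 2262016/3 + 800128/3) - ((35/331 + 439/(-23)) - 451)² = 3063848/3 - ((35/331 + 439*(-1/23)) - 451)² = 3063848/3 - ((35/331 - 439/23) - 451)² = 3063848/3 - (-144504/7613 - 451)² = 3063848/3 - (-3577967/7613)² = 3063848/3 - 1*12801847853089/57957769 = 3063848/3 - 12801847853089/57957769 = 139168251075845/173873307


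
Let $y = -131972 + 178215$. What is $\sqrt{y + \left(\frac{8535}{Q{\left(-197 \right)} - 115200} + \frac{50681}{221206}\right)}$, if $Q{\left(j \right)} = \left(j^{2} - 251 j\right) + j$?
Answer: $\frac{\sqrt{185203071630689745696166}}{2001250682} \approx 215.04$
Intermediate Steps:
$y = 46243$
$Q{\left(j \right)} = j^{2} - 250 j$
$\sqrt{y + \left(\frac{8535}{Q{\left(-197 \right)} - 115200} + \frac{50681}{221206}\right)} = \sqrt{46243 + \left(\frac{8535}{- 197 \left(-250 - 197\right) - 115200} + \frac{50681}{221206}\right)} = \sqrt{46243 + \left(\frac{8535}{\left(-197\right) \left(-447\right) - 115200} + 50681 \cdot \frac{1}{221206}\right)} = \sqrt{46243 + \left(\frac{8535}{88059 - 115200} + \frac{50681}{221206}\right)} = \sqrt{46243 + \left(\frac{8535}{-27141} + \frac{50681}{221206}\right)} = \sqrt{46243 + \left(8535 \left(- \frac{1}{27141}\right) + \frac{50681}{221206}\right)} = \sqrt{46243 + \left(- \frac{2845}{9047} + \frac{50681}{221206}\right)} = \sqrt{46243 - \frac{170820063}{2001250682}} = \sqrt{\frac{92543664467663}{2001250682}} = \frac{\sqrt{185203071630689745696166}}{2001250682}$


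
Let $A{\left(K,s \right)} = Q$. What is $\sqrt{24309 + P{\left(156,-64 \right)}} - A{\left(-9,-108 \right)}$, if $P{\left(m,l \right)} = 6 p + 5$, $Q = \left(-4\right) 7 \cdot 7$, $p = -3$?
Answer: $196 + 2 \sqrt{6074} \approx 351.87$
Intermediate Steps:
$Q = -196$ ($Q = \left(-28\right) 7 = -196$)
$A{\left(K,s \right)} = -196$
$P{\left(m,l \right)} = -13$ ($P{\left(m,l \right)} = 6 \left(-3\right) + 5 = -18 + 5 = -13$)
$\sqrt{24309 + P{\left(156,-64 \right)}} - A{\left(-9,-108 \right)} = \sqrt{24309 - 13} - -196 = \sqrt{24296} + 196 = 2 \sqrt{6074} + 196 = 196 + 2 \sqrt{6074}$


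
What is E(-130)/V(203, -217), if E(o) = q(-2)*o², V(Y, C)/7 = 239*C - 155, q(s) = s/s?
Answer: -8450/182063 ≈ -0.046413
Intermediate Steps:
q(s) = 1
V(Y, C) = -1085 + 1673*C (V(Y, C) = 7*(239*C - 155) = 7*(-155 + 239*C) = -1085 + 1673*C)
E(o) = o² (E(o) = 1*o² = o²)
E(-130)/V(203, -217) = (-130)²/(-1085 + 1673*(-217)) = 16900/(-1085 - 363041) = 16900/(-364126) = 16900*(-1/364126) = -8450/182063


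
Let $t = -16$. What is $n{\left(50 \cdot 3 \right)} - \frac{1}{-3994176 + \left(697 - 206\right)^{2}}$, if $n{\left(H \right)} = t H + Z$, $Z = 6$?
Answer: $- \frac{8984909429}{3753095} \approx -2394.0$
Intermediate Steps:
$n{\left(H \right)} = 6 - 16 H$ ($n{\left(H \right)} = - 16 H + 6 = 6 - 16 H$)
$n{\left(50 \cdot 3 \right)} - \frac{1}{-3994176 + \left(697 - 206\right)^{2}} = \left(6 - 16 \cdot 50 \cdot 3\right) - \frac{1}{-3994176 + \left(697 - 206\right)^{2}} = \left(6 - 2400\right) - \frac{1}{-3994176 + 491^{2}} = \left(6 - 2400\right) - \frac{1}{-3994176 + 241081} = -2394 - \frac{1}{-3753095} = -2394 - - \frac{1}{3753095} = -2394 + \frac{1}{3753095} = - \frac{8984909429}{3753095}$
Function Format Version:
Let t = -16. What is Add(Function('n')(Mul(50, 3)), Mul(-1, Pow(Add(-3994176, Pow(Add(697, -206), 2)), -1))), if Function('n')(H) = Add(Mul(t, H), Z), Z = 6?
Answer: Rational(-8984909429, 3753095) ≈ -2394.0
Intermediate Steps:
Function('n')(H) = Add(6, Mul(-16, H)) (Function('n')(H) = Add(Mul(-16, H), 6) = Add(6, Mul(-16, H)))
Add(Function('n')(Mul(50, 3)), Mul(-1, Pow(Add(-3994176, Pow(Add(697, -206), 2)), -1))) = Add(Add(6, Mul(-16, Mul(50, 3))), Mul(-1, Pow(Add(-3994176, Pow(Add(697, -206), 2)), -1))) = Add(Add(6, Mul(-16, 150)), Mul(-1, Pow(Add(-3994176, Pow(491, 2)), -1))) = Add(Add(6, -2400), Mul(-1, Pow(Add(-3994176, 241081), -1))) = Add(-2394, Mul(-1, Pow(-3753095, -1))) = Add(-2394, Mul(-1, Rational(-1, 3753095))) = Add(-2394, Rational(1, 3753095)) = Rational(-8984909429, 3753095)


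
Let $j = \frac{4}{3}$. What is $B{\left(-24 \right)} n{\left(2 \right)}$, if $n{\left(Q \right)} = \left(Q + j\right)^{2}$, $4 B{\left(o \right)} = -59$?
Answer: $- \frac{1475}{9} \approx -163.89$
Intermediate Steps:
$j = \frac{4}{3}$ ($j = 4 \cdot \frac{1}{3} = \frac{4}{3} \approx 1.3333$)
$B{\left(o \right)} = - \frac{59}{4}$ ($B{\left(o \right)} = \frac{1}{4} \left(-59\right) = - \frac{59}{4}$)
$n{\left(Q \right)} = \left(\frac{4}{3} + Q\right)^{2}$ ($n{\left(Q \right)} = \left(Q + \frac{4}{3}\right)^{2} = \left(\frac{4}{3} + Q\right)^{2}$)
$B{\left(-24 \right)} n{\left(2 \right)} = - \frac{59 \frac{\left(4 + 3 \cdot 2\right)^{2}}{9}}{4} = - \frac{59 \frac{\left(4 + 6\right)^{2}}{9}}{4} = - \frac{59 \frac{10^{2}}{9}}{4} = - \frac{59 \cdot \frac{1}{9} \cdot 100}{4} = \left(- \frac{59}{4}\right) \frac{100}{9} = - \frac{1475}{9}$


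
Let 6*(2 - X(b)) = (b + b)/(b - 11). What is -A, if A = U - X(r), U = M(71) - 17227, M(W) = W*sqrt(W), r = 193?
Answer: 9406841/546 - 71*sqrt(71) ≈ 16630.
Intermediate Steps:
X(b) = 2 - b/(3*(-11 + b)) (X(b) = 2 - (b + b)/(6*(b - 11)) = 2 - 2*b/(6*(-11 + b)) = 2 - b/(3*(-11 + b)))
M(W) = W**(3/2)
U = -17227 + 71*sqrt(71) (U = 71**(3/2) - 17227 = 71*sqrt(71) - 17227 = -17227 + 71*sqrt(71) ≈ -16629.)
A = -9406841/546 + 71*sqrt(71) (A = (-17227 + 71*sqrt(71)) - (-66 + 5*193)/(3*(-11 + 193)) = (-17227 + 71*sqrt(71)) - (-66 + 965)/(3*182) = (-17227 + 71*sqrt(71)) - 899/(3*182) = (-17227 + 71*sqrt(71)) - 1*899/546 = (-17227 + 71*sqrt(71)) - 899/546 = -9406841/546 + 71*sqrt(71) ≈ -16630.)
-A = -(-9406841/546 + 71*sqrt(71)) = 9406841/546 - 71*sqrt(71)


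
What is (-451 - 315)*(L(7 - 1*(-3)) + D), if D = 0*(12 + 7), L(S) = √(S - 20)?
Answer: -766*I*√10 ≈ -2422.3*I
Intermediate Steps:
L(S) = √(-20 + S)
D = 0 (D = 0*19 = 0)
(-451 - 315)*(L(7 - 1*(-3)) + D) = (-451 - 315)*(√(-20 + (7 - 1*(-3))) + 0) = -766*(√(-20 + (7 + 3)) + 0) = -766*(√(-20 + 10) + 0) = -766*(√(-10) + 0) = -766*(I*√10 + 0) = -766*I*√10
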